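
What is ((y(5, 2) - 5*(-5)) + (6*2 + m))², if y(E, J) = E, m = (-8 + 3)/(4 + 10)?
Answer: 339889/196 ≈ 1734.1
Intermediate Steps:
m = -5/14 ≈ -0.35714
((y(5, 2) - 5*(-5)) + (6*2 + m))² = ((5 - 5*(-5)) + (6*2 - 5/14))² = ((5 + 25) + (12 - 5/14))² = (30 + 163/14)² = (583/14)² = 339889/196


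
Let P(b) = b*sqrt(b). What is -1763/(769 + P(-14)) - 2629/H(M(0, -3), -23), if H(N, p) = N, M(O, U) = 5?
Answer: -313736156/594105 - 24682*I*sqrt(14)/594105 ≈ -528.08 - 0.15545*I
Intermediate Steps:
P(b) = b**(3/2)
-1763/(769 + P(-14)) - 2629/H(M(0, -3), -23) = -1763/(769 + (-14)**(3/2)) - 2629/5 = -1763/(769 - 14*I*sqrt(14)) - 2629*1/5 = -1763/(769 - 14*I*sqrt(14)) - 2629/5 = -2629/5 - 1763/(769 - 14*I*sqrt(14))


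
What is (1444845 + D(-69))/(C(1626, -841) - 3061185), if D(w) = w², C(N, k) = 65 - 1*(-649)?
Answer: -483202/1020157 ≈ -0.47365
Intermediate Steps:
C(N, k) = 714 (C(N, k) = 65 + 649 = 714)
(1444845 + D(-69))/(C(1626, -841) - 3061185) = (1444845 + (-69)²)/(714 - 3061185) = (1444845 + 4761)/(-3060471) = 1449606*(-1/3060471) = -483202/1020157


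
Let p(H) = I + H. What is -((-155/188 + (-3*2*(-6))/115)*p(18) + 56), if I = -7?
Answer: -1089093/21620 ≈ -50.374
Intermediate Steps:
p(H) = -7 + H
-((-155/188 + (-3*2*(-6))/115)*p(18) + 56) = -((-155/188 + (-3*2*(-6))/115)*(-7 + 18) + 56) = -((-155*1/188 - 6*(-6)*(1/115))*11 + 56) = -((-155/188 + 36*(1/115))*11 + 56) = -((-155/188 + 36/115)*11 + 56) = -(-11057/21620*11 + 56) = -(-121627/21620 + 56) = -1*1089093/21620 = -1089093/21620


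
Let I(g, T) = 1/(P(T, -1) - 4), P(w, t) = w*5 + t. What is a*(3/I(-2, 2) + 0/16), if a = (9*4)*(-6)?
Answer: -3240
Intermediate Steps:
P(w, t) = t + 5*w (P(w, t) = 5*w + t = t + 5*w)
I(g, T) = 1/(-5 + 5*T) (I(g, T) = 1/((-1 + 5*T) - 4) = 1/(-5 + 5*T))
a = -216 (a = 36*(-6) = -216)
a*(3/I(-2, 2) + 0/16) = -216*(3/((1/(5*(-1 + 2)))) + 0/16) = -216*(3/(((⅕)/1)) + 0*(1/16)) = -216*(3/(((⅕)*1)) + 0) = -216*(3/(⅕) + 0) = -216*(3*5 + 0) = -216*(15 + 0) = -216*15 = -3240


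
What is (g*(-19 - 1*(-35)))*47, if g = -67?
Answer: -50384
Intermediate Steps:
(g*(-19 - 1*(-35)))*47 = -67*(-19 - 1*(-35))*47 = -67*(-19 + 35)*47 = -67*16*47 = -1072*47 = -50384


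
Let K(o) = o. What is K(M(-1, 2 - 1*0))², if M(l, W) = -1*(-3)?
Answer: 9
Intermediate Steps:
M(l, W) = 3
K(M(-1, 2 - 1*0))² = 3² = 9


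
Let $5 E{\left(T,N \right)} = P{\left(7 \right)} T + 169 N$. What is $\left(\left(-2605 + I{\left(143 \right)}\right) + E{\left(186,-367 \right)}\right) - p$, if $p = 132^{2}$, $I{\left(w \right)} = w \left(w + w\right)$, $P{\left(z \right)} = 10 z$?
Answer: $\frac{55342}{5} \approx 11068.0$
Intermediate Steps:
$I{\left(w \right)} = 2 w^{2}$ ($I{\left(w \right)} = w 2 w = 2 w^{2}$)
$E{\left(T,N \right)} = 14 T + \frac{169 N}{5}$ ($E{\left(T,N \right)} = \frac{10 \cdot 7 T + 169 N}{5} = \frac{70 T + 169 N}{5} = 14 T + \frac{169 N}{5}$)
$p = 17424$
$\left(\left(-2605 + I{\left(143 \right)}\right) + E{\left(186,-367 \right)}\right) - p = \left(\left(-2605 + 2 \cdot 143^{2}\right) + \left(14 \cdot 186 + \frac{169}{5} \left(-367\right)\right)\right) - 17424 = \left(\left(-2605 + 2 \cdot 20449\right) + \left(2604 - \frac{62023}{5}\right)\right) - 17424 = \left(\left(-2605 + 40898\right) - \frac{49003}{5}\right) - 17424 = \left(38293 - \frac{49003}{5}\right) - 17424 = \frac{142462}{5} - 17424 = \frac{55342}{5}$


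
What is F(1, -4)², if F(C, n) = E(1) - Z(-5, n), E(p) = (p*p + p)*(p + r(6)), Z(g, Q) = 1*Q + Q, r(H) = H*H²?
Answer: 195364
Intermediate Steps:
r(H) = H³
Z(g, Q) = 2*Q (Z(g, Q) = Q + Q = 2*Q)
E(p) = (216 + p)*(p + p²) (E(p) = (p*p + p)*(p + 6³) = (p² + p)*(p + 216) = (p + p²)*(216 + p) = (216 + p)*(p + p²))
F(C, n) = 434 - 2*n (F(C, n) = 1*(216 + 1² + 217*1) - 2*n = 1*(216 + 1 + 217) - 2*n = 1*434 - 2*n = 434 - 2*n)
F(1, -4)² = (434 - 2*(-4))² = (434 + 8)² = 442² = 195364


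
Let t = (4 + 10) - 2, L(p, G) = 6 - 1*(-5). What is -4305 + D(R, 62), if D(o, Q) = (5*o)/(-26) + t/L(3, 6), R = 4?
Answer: -615569/143 ≈ -4304.7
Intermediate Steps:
L(p, G) = 11 (L(p, G) = 6 + 5 = 11)
t = 12 (t = 14 - 2 = 12)
D(o, Q) = 12/11 - 5*o/26 (D(o, Q) = (5*o)/(-26) + 12/11 = (5*o)*(-1/26) + 12*(1/11) = -5*o/26 + 12/11 = 12/11 - 5*o/26)
-4305 + D(R, 62) = -4305 + (12/11 - 5/26*4) = -4305 + (12/11 - 10/13) = -4305 + 46/143 = -615569/143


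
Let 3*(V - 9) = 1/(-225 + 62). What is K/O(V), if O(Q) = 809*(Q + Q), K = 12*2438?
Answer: 1788273/889900 ≈ 2.0095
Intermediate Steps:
V = 4400/489 (V = 9 + 1/(3*(-225 + 62)) = 9 + (1/3)/(-163) = 9 + (1/3)*(-1/163) = 9 - 1/489 = 4400/489 ≈ 8.9980)
K = 29256
O(Q) = 1618*Q (O(Q) = 809*(2*Q) = 1618*Q)
K/O(V) = 29256/((1618*(4400/489))) = 29256/(7119200/489) = 29256*(489/7119200) = 1788273/889900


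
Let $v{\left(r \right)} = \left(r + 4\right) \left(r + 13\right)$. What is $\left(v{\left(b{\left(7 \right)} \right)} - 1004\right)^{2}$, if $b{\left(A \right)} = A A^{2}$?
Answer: $15013110784$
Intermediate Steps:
$b{\left(A \right)} = A^{3}$
$v{\left(r \right)} = \left(4 + r\right) \left(13 + r\right)$
$\left(v{\left(b{\left(7 \right)} \right)} - 1004\right)^{2} = \left(\left(52 + \left(7^{3}\right)^{2} + 17 \cdot 7^{3}\right) - 1004\right)^{2} = \left(\left(52 + 343^{2} + 17 \cdot 343\right) - 1004\right)^{2} = \left(\left(52 + 117649 + 5831\right) - 1004\right)^{2} = \left(123532 - 1004\right)^{2} = 122528^{2} = 15013110784$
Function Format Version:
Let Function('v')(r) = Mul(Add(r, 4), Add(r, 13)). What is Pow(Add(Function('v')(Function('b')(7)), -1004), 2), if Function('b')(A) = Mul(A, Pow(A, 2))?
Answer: 15013110784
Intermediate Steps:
Function('b')(A) = Pow(A, 3)
Function('v')(r) = Mul(Add(4, r), Add(13, r))
Pow(Add(Function('v')(Function('b')(7)), -1004), 2) = Pow(Add(Add(52, Pow(Pow(7, 3), 2), Mul(17, Pow(7, 3))), -1004), 2) = Pow(Add(Add(52, Pow(343, 2), Mul(17, 343)), -1004), 2) = Pow(Add(Add(52, 117649, 5831), -1004), 2) = Pow(Add(123532, -1004), 2) = Pow(122528, 2) = 15013110784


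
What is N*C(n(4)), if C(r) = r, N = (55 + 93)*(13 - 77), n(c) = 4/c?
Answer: -9472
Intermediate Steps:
N = -9472 (N = 148*(-64) = -9472)
N*C(n(4)) = -37888/4 = -9472*1 = -9472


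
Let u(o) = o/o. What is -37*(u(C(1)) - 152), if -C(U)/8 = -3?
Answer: 5587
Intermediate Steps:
C(U) = 24 (C(U) = -8*(-3) = 24)
u(o) = 1
-37*(u(C(1)) - 152) = -37*(1 - 152) = -37*(-151) = 5587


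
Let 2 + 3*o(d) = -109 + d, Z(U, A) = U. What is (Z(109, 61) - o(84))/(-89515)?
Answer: -118/89515 ≈ -0.0013182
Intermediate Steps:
o(d) = -37 + d/3 (o(d) = -⅔ + (-109 + d)/3 = -⅔ + (-109/3 + d/3) = -37 + d/3)
(Z(109, 61) - o(84))/(-89515) = (109 - (-37 + (⅓)*84))/(-89515) = (109 - (-37 + 28))*(-1/89515) = (109 - 1*(-9))*(-1/89515) = (109 + 9)*(-1/89515) = 118*(-1/89515) = -118/89515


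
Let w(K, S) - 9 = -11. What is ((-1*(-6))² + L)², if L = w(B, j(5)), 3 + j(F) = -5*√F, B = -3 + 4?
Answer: 1156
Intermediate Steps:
B = 1
j(F) = -3 - 5*√F
w(K, S) = -2 (w(K, S) = 9 - 11 = -2)
L = -2
((-1*(-6))² + L)² = ((-1*(-6))² - 2)² = (6² - 2)² = (36 - 2)² = 34² = 1156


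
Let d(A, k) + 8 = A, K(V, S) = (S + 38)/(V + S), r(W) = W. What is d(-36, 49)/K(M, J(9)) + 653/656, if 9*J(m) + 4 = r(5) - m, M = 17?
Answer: -1983589/109552 ≈ -18.106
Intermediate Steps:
J(m) = ⅑ - m/9 (J(m) = -4/9 + (5 - m)/9 = -4/9 + (5/9 - m/9) = ⅑ - m/9)
K(V, S) = (38 + S)/(S + V)
d(A, k) = -8 + A
d(-36, 49)/K(M, J(9)) + 653/656 = (-8 - 36)/(((38 + (⅑ - ⅑*9))/((⅑ - ⅑*9) + 17))) + 653/656 = -44*((⅑ - 1) + 17)/(38 + (⅑ - 1)) + 653*(1/656) = -44*(-8/9 + 17)/(38 - 8/9) + 653/656 = -44/((334/9)/(145/9)) + 653/656 = -44/((9/145)*(334/9)) + 653/656 = -44/334/145 + 653/656 = -44*145/334 + 653/656 = -3190/167 + 653/656 = -1983589/109552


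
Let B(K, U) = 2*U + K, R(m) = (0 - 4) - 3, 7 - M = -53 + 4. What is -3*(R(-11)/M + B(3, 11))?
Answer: -597/8 ≈ -74.625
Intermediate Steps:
M = 56 (M = 7 - (-53 + 4) = 7 - 1*(-49) = 7 + 49 = 56)
R(m) = -7 (R(m) = -4 - 3 = -7)
B(K, U) = K + 2*U
-3*(R(-11)/M + B(3, 11)) = -3*(-7/56 + (3 + 2*11)) = -3*(-7*1/56 + (3 + 22)) = -3*(-⅛ + 25) = -3*199/8 = -597/8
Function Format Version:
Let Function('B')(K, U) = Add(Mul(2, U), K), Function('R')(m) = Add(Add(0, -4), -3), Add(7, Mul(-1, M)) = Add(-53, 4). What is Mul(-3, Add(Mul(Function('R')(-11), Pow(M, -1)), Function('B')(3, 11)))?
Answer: Rational(-597, 8) ≈ -74.625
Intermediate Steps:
M = 56 (M = Add(7, Mul(-1, Add(-53, 4))) = Add(7, Mul(-1, -49)) = Add(7, 49) = 56)
Function('R')(m) = -7 (Function('R')(m) = Add(-4, -3) = -7)
Function('B')(K, U) = Add(K, Mul(2, U))
Mul(-3, Add(Mul(Function('R')(-11), Pow(M, -1)), Function('B')(3, 11))) = Mul(-3, Add(Mul(-7, Pow(56, -1)), Add(3, Mul(2, 11)))) = Mul(-3, Add(Mul(-7, Rational(1, 56)), Add(3, 22))) = Mul(-3, Add(Rational(-1, 8), 25)) = Mul(-3, Rational(199, 8)) = Rational(-597, 8)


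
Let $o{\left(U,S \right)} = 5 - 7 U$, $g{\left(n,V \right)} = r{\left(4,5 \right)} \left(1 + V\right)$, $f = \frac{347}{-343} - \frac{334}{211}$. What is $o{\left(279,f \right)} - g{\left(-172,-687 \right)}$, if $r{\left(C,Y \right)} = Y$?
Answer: $1482$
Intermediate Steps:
$f = - \frac{187779}{72373}$ ($f = 347 \left(- \frac{1}{343}\right) - \frac{334}{211} = - \frac{347}{343} - \frac{334}{211} = - \frac{187779}{72373} \approx -2.5946$)
$g{\left(n,V \right)} = 5 + 5 V$ ($g{\left(n,V \right)} = 5 \left(1 + V\right) = 5 + 5 V$)
$o{\left(279,f \right)} - g{\left(-172,-687 \right)} = \left(5 - 1953\right) - \left(5 + 5 \left(-687\right)\right) = \left(5 - 1953\right) - \left(5 - 3435\right) = -1948 - -3430 = -1948 + 3430 = 1482$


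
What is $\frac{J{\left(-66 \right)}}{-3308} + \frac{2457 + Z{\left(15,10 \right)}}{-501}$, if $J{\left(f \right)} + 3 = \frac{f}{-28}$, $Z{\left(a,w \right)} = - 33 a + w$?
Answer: $- \frac{91322755}{23202312} \approx -3.9359$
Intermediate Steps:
$Z{\left(a,w \right)} = w - 33 a$
$J{\left(f \right)} = -3 - \frac{f}{28}$ ($J{\left(f \right)} = -3 + \frac{f}{-28} = -3 + f \left(- \frac{1}{28}\right) = -3 - \frac{f}{28}$)
$\frac{J{\left(-66 \right)}}{-3308} + \frac{2457 + Z{\left(15,10 \right)}}{-501} = \frac{-3 - - \frac{33}{14}}{-3308} + \frac{2457 + \left(10 - 495\right)}{-501} = \left(-3 + \frac{33}{14}\right) \left(- \frac{1}{3308}\right) + \left(2457 + \left(10 - 495\right)\right) \left(- \frac{1}{501}\right) = \left(- \frac{9}{14}\right) \left(- \frac{1}{3308}\right) + \left(2457 - 485\right) \left(- \frac{1}{501}\right) = \frac{9}{46312} + 1972 \left(- \frac{1}{501}\right) = \frac{9}{46312} - \frac{1972}{501} = - \frac{91322755}{23202312}$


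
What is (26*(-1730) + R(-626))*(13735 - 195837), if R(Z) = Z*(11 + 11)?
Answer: 10698856704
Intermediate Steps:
R(Z) = 22*Z (R(Z) = Z*22 = 22*Z)
(26*(-1730) + R(-626))*(13735 - 195837) = (26*(-1730) + 22*(-626))*(13735 - 195837) = (-44980 - 13772)*(-182102) = -58752*(-182102) = 10698856704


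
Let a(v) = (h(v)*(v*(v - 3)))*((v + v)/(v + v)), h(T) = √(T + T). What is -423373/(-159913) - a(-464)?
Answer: 423373/159913 - 866752*I*√58 ≈ 2.6475 - 6.601e+6*I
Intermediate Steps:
h(T) = √2*√T (h(T) = √(2*T) = √2*√T)
a(v) = √2*v^(3/2)*(-3 + v) (a(v) = ((√2*√v)*(v*(v - 3)))*((v + v)/(v + v)) = ((√2*√v)*(v*(-3 + v)))*((2*v)/((2*v))) = (√2*v^(3/2)*(-3 + v))*((2*v)*(1/(2*v))) = (√2*v^(3/2)*(-3 + v))*1 = √2*v^(3/2)*(-3 + v))
-423373/(-159913) - a(-464) = -423373/(-159913) - √2*(-464)^(3/2)*(-3 - 464) = -423373*(-1/159913) - √2*(-1856*I*√29)*(-467) = 423373/159913 - 866752*I*√58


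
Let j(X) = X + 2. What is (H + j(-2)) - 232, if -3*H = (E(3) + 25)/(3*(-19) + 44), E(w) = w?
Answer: -9020/39 ≈ -231.28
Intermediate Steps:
j(X) = 2 + X
H = 28/39 (H = -(3 + 25)/(3*(3*(-19) + 44)) = -28/(3*(-57 + 44)) = -28/(3*(-13)) = -28*(-1)/(3*13) = -⅓*(-28/13) = 28/39 ≈ 0.71795)
(H + j(-2)) - 232 = (28/39 + (2 - 2)) - 232 = (28/39 + 0) - 232 = 28/39 - 232 = -9020/39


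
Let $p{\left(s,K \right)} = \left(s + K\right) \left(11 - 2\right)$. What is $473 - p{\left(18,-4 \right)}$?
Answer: $347$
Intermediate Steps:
$p{\left(s,K \right)} = 9 K + 9 s$ ($p{\left(s,K \right)} = \left(K + s\right) 9 = 9 K + 9 s$)
$473 - p{\left(18,-4 \right)} = 473 - \left(9 \left(-4\right) + 9 \cdot 18\right) = 473 - \left(-36 + 162\right) = 473 - 126 = 347$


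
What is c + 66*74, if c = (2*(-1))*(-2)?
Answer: 4888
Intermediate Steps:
c = 4 (c = -2*(-2) = 4)
c + 66*74 = 4 + 66*74 = 4 + 4884 = 4888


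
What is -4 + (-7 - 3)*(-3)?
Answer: 26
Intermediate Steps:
-4 + (-7 - 3)*(-3) = -4 - 10*(-3) = -4 + 30 = 26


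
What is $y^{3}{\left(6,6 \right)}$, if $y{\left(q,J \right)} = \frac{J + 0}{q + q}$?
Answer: $\frac{1}{8} \approx 0.125$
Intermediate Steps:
$y{\left(q,J \right)} = \frac{J}{2 q}$
$y^{3}{\left(6,6 \right)} = \left(\frac{1}{2} \cdot 6 \cdot \frac{1}{6}\right)^{3} = \left(\frac{1}{2}\right)^{3} = \frac{1}{8}$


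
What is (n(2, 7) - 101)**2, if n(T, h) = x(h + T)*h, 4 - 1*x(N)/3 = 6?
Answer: 20449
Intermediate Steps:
x(N) = -6 (x(N) = 12 - 3*6 = 12 - 18 = -6)
n(T, h) = -6*h
(n(2, 7) - 101)**2 = (-6*7 - 101)**2 = (-42 - 101)**2 = (-143)**2 = 20449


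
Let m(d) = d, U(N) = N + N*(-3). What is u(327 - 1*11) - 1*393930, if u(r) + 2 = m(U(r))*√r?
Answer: -393932 - 1264*√79 ≈ -4.0517e+5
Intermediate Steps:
U(N) = -2*N (U(N) = N - 3*N = -2*N)
u(r) = -2 - 2*r^(3/2) (u(r) = -2 + (-2*r)*√r = -2 - 2*r^(3/2))
u(327 - 1*11) - 1*393930 = (-2 - 2*(327 - 1*11)^(3/2)) - 1*393930 = (-2 - 2*(327 - 11)^(3/2)) - 393930 = (-2 - 1264*√79) - 393930 = -393932 - 1264*√79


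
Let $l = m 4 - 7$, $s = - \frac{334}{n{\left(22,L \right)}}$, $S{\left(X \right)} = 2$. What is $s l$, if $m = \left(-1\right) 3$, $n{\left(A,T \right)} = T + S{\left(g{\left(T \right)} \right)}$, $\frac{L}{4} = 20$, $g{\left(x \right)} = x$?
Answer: $\frac{3173}{41} \approx 77.39$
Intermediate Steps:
$L = 80$ ($L = 4 \cdot 20 = 80$)
$n{\left(A,T \right)} = 2 + T$ ($n{\left(A,T \right)} = T + 2 = 2 + T$)
$m = -3$
$s = - \frac{167}{41}$ ($s = - \frac{334}{2 + 80} = - \frac{334}{82} = \left(-334\right) \frac{1}{82} = - \frac{167}{41} \approx -4.0732$)
$l = -19$ ($l = \left(-3\right) 4 - 7 = -12 - 7 = -19$)
$s l = \left(- \frac{167}{41}\right) \left(-19\right) = \frac{3173}{41}$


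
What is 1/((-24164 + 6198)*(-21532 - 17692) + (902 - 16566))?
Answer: 1/704682720 ≈ 1.4191e-9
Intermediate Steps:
1/((-24164 + 6198)*(-21532 - 17692) + (902 - 16566)) = 1/(-17966*(-39224) - 15664) = 1/(704698384 - 15664) = 1/704682720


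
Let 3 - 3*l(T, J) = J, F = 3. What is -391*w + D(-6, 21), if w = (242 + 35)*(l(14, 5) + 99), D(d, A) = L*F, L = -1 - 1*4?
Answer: -31950610/3 ≈ -1.0650e+7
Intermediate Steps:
L = -5 (L = -1 - 4 = -5)
l(T, J) = 1 - J/3
D(d, A) = -15 (D(d, A) = -5*3 = -15)
w = 81715/3 (w = (242 + 35)*((1 - ⅓*5) + 99) = 277*((1 - 5/3) + 99) = 277*(-⅔ + 99) = 277*(295/3) = 81715/3 ≈ 27238.)
-391*w + D(-6, 21) = -391*81715/3 - 15 = -31950565/3 - 15 = -31950610/3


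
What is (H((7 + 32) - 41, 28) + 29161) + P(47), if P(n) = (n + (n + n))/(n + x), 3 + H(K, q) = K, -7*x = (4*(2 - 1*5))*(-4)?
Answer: 8193823/281 ≈ 29160.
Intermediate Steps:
x = -48/7 (x = -4*(2 - 1*5)*(-4)/7 = -4*(2 - 5)*(-4)/7 = -4*(-3)*(-4)/7 = -(-12)*(-4)/7 = -⅐*48 = -48/7 ≈ -6.8571)
H(K, q) = -3 + K
P(n) = 3*n/(-48/7 + n) (P(n) = (n + (n + n))/(n - 48/7) = (n + 2*n)/(-48/7 + n) = (3*n)/(-48/7 + n) = 3*n/(-48/7 + n))
(H((7 + 32) - 41, 28) + 29161) + P(47) = ((-3 + ((7 + 32) - 41)) + 29161) + 21*47/(-48 + 7*47) = ((-3 + (39 - 41)) + 29161) + 21*47/(-48 + 329) = ((-3 - 2) + 29161) + 21*47/281 = (-5 + 29161) + 21*47*(1/281) = 29156 + 987/281 = 8193823/281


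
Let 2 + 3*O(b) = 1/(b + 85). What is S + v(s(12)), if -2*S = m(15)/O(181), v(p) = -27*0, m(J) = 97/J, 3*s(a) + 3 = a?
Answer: 12901/2655 ≈ 4.8591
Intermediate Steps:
s(a) = -1 + a/3
O(b) = -2/3 + 1/(3*(85 + b)) (O(b) = -2/3 + 1/(3*(b + 85)) = -2/3 + 1/(3*(85 + b)))
v(p) = 0
S = 12901/2655 (S = -97/15/(2*((-169 - 2*181)/(3*(85 + 181)))) = -97*(1/15)/(2*((1/3)*(-169 - 362)/266)) = -97/(30*((1/3)*(1/266)*(-531))) = -97/(30*(-177/266)) = -97*(-266)/(30*177) = -1/2*(-25802/2655) = 12901/2655 ≈ 4.8591)
S + v(s(12)) = 12901/2655 + 0 = 12901/2655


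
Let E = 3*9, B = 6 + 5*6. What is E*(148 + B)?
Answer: 4968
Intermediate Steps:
B = 36 (B = 6 + 30 = 36)
E = 27
E*(148 + B) = 27*(148 + 36) = 27*184 = 4968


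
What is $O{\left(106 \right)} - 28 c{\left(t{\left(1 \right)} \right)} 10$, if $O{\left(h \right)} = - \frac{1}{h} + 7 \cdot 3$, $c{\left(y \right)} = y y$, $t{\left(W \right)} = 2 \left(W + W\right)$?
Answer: $- \frac{472655}{106} \approx -4459.0$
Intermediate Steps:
$t{\left(W \right)} = 4 W$ ($t{\left(W \right)} = 2 \cdot 2 W = 4 W$)
$c{\left(y \right)} = y^{2}$
$O{\left(h \right)} = 21 - \frac{1}{h}$ ($O{\left(h \right)} = - \frac{1}{h} + 21 = 21 - \frac{1}{h}$)
$O{\left(106 \right)} - 28 c{\left(t{\left(1 \right)} \right)} 10 = \left(21 - \frac{1}{106}\right) - 28 \left(4 \cdot 1\right)^{2} \cdot 10 = \left(21 - \frac{1}{106}\right) - 28 \cdot 4^{2} \cdot 10 = \left(21 - \frac{1}{106}\right) - 28 \cdot 16 \cdot 10 = \frac{2225}{106} - 448 \cdot 10 = \frac{2225}{106} - 4480 = - \frac{472655}{106}$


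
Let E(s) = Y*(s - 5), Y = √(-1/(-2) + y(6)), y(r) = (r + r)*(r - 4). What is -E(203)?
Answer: -693*√2 ≈ -980.05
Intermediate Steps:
y(r) = 2*r*(-4 + r) (y(r) = (2*r)*(-4 + r) = 2*r*(-4 + r))
Y = 7*√2/2 (Y = √(-1/(-2) + 2*6*(-4 + 6)) = √(-1*(-½) + 2*6*2) = √(½ + 24) = √(49/2) = 7*√2/2 ≈ 4.9497)
E(s) = 7*√2*(-5 + s)/2 (E(s) = (7*√2/2)*(s - 5) = (7*√2/2)*(-5 + s) = 7*√2*(-5 + s)/2)
-E(203) = -7*√2*(-5 + 203)/2 = -7*√2*198/2 = -693*√2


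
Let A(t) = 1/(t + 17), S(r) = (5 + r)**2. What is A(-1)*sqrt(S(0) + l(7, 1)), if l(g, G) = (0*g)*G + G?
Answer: sqrt(26)/16 ≈ 0.31869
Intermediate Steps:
l(g, G) = G (l(g, G) = 0*G + G = 0 + G = G)
A(t) = 1/(17 + t)
A(-1)*sqrt(S(0) + l(7, 1)) = sqrt((5 + 0)**2 + 1)/(17 - 1) = sqrt(5**2 + 1)/16 = sqrt(25 + 1)/16 = sqrt(26)/16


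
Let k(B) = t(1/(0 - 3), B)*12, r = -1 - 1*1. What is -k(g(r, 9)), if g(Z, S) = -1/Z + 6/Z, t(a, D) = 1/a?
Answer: 36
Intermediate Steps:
r = -2 (r = -1 - 1 = -2)
g(Z, S) = 5/Z
k(B) = -36 (k(B) = 12/1/(0 - 3) = 12/1/(-3) = 12/(-⅓) = -3*12 = -36)
-k(g(r, 9)) = -1*(-36) = 36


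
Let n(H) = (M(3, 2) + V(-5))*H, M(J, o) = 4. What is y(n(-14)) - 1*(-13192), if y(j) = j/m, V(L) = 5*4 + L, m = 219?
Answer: 2888782/219 ≈ 13191.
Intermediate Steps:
V(L) = 20 + L
n(H) = 19*H (n(H) = (4 + (20 - 5))*H = (4 + 15)*H = 19*H)
y(j) = j/219
y(n(-14)) - 1*(-13192) = (19*(-14))/219 - 1*(-13192) = (1/219)*(-266) + 13192 = -266/219 + 13192 = 2888782/219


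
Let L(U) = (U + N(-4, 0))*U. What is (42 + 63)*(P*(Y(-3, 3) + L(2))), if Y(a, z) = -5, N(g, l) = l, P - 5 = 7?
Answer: -1260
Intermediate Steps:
P = 12 (P = 5 + 7 = 12)
L(U) = U² (L(U) = (U + 0)*U = U*U = U²)
(42 + 63)*(P*(Y(-3, 3) + L(2))) = (42 + 63)*(12*(-5 + 2²)) = 105*(12*(-5 + 4)) = 105*(12*(-1)) = 105*(-12) = -1260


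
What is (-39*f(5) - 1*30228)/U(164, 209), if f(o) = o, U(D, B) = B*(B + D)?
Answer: -30423/77957 ≈ -0.39025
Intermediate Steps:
(-39*f(5) - 1*30228)/U(164, 209) = (-39*5 - 1*30228)/((209*(209 + 164))) = (-195 - 30228)/((209*373)) = -30423/77957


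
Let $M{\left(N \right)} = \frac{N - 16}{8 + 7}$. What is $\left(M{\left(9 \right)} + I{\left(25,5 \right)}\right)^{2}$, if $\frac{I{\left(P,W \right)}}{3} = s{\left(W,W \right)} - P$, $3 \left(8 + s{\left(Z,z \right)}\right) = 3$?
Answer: $\frac{2093809}{225} \approx 9305.8$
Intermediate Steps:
$s{\left(Z,z \right)} = -7$ ($s{\left(Z,z \right)} = -8 + \frac{1}{3} \cdot 3 = -8 + 1 = -7$)
$I{\left(P,W \right)} = -21 - 3 P$ ($I{\left(P,W \right)} = 3 \left(-7 - P\right) = -21 - 3 P$)
$M{\left(N \right)} = - \frac{16}{15} + \frac{N}{15}$ ($M{\left(N \right)} = \frac{N - 16}{15} = \left(N - 16\right) \frac{1}{15} = \left(-16 + N\right) \frac{1}{15} = - \frac{16}{15} + \frac{N}{15}$)
$\left(M{\left(9 \right)} + I{\left(25,5 \right)}\right)^{2} = \left(\left(- \frac{16}{15} + \frac{1}{15} \cdot 9\right) - 96\right)^{2} = \left(\left(- \frac{16}{15} + \frac{3}{5}\right) - 96\right)^{2} = \left(- \frac{7}{15} - 96\right)^{2} = \left(- \frac{1447}{15}\right)^{2} = \frac{2093809}{225}$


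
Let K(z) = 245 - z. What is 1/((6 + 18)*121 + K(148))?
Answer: 1/3001 ≈ 0.00033322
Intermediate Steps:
1/((6 + 18)*121 + K(148)) = 1/((6 + 18)*121 + (245 - 1*148)) = 1/(24*121 + (245 - 148)) = 1/(2904 + 97) = 1/3001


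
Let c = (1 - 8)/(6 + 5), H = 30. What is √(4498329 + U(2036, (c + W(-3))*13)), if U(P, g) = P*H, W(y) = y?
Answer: 9*√56289 ≈ 2135.3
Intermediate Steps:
c = -7/11 ≈ -0.63636
U(P, g) = 30*P (U(P, g) = P*30 = 30*P)
√(4498329 + U(2036, (c + W(-3))*13)) = √(4498329 + 30*2036) = √(4498329 + 61080) = √4559409 = 9*√56289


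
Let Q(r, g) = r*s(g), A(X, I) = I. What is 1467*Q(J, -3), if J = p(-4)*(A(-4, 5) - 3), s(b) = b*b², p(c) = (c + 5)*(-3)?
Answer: 237654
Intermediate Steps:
p(c) = -15 - 3*c (p(c) = (5 + c)*(-3) = -15 - 3*c)
s(b) = b³
J = -6 (J = (-15 - 3*(-4))*(5 - 3) = (-15 + 12)*2 = -3*2 = -6)
Q(r, g) = r*g³
1467*Q(J, -3) = 1467*(-6*(-3)³) = 1467*(-6*(-27)) = 1467*162 = 237654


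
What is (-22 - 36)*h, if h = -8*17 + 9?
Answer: 7366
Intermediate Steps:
h = -127 (h = -136 + 9 = -127)
(-22 - 36)*h = (-22 - 36)*(-127) = -58*(-127) = 7366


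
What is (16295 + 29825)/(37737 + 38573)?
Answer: 4612/7631 ≈ 0.60438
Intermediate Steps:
(16295 + 29825)/(37737 + 38573) = 46120/76310 = 46120*(1/76310) = 4612/7631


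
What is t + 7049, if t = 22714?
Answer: 29763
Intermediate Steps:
t + 7049 = 22714 + 7049 = 29763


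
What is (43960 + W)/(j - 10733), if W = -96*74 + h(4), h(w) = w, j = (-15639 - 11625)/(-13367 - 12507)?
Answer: -476857820/138839189 ≈ -3.4346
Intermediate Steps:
j = 13632/12937 (j = -27264/(-25874) = -27264*(-1/25874) = 13632/12937 ≈ 1.0537)
W = -7100 (W = -96*74 + 4 = -7104 + 4 = -7100)
(43960 + W)/(j - 10733) = (43960 - 7100)/(13632/12937 - 10733) = 36860/(-138839189/12937) = 36860*(-12937/138839189) = -476857820/138839189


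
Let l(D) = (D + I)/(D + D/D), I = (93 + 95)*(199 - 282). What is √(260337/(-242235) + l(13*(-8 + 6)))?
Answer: √3321750099/2307 ≈ 24.983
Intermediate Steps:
I = -15604 (I = 188*(-83) = -15604)
l(D) = (-15604 + D)/(1 + D) (l(D) = (D - 15604)/(D + D/D) = (-15604 + D)/(D + 1) = (-15604 + D)/(1 + D))
√(260337/(-242235) + l(13*(-8 + 6))) = √(260337/(-242235) + (-15604 + 13*(-8 + 6))/(1 + 13*(-8 + 6))) = √(260337*(-1/242235) + (-15604 + 13*(-2))/(1 + 13*(-2))) = √(-12397/11535 + (-15604 - 26)/(1 - 26)) = √(-12397/11535 - 15630/(-25)) = √(-12397/11535 - 1/25*(-15630)) = √(-12397/11535 + 3126/5) = √(1439857/2307) = √3321750099/2307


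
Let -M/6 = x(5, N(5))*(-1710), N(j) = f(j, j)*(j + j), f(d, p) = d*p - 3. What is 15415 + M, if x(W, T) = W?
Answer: 66715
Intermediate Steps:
f(d, p) = -3 + d*p
N(j) = 2*j*(-3 + j**2) (N(j) = (-3 + j*j)*(j + j) = (-3 + j**2)*(2*j) = 2*j*(-3 + j**2))
M = 51300 (M = -30*(-1710) = -6*(-8550) = 51300)
15415 + M = 15415 + 51300 = 66715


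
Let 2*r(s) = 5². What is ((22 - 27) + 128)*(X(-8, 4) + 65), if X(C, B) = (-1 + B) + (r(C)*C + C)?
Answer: -4920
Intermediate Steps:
r(s) = 25/2 (r(s) = (½)*5² = (½)*25 = 25/2)
X(C, B) = -1 + B + 27*C/2 (X(C, B) = (-1 + B) + (25*C/2 + C) = (-1 + B) + 27*C/2 = -1 + B + 27*C/2)
((22 - 27) + 128)*(X(-8, 4) + 65) = ((22 - 27) + 128)*((-1 + 4 + (27/2)*(-8)) + 65) = (-5 + 128)*((-1 + 4 - 108) + 65) = 123*(-105 + 65) = 123*(-40) = -4920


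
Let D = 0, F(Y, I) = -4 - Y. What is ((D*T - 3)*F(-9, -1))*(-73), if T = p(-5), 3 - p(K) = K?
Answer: 1095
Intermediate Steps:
p(K) = 3 - K
T = 8 (T = 3 - 1*(-5) = 3 + 5 = 8)
((D*T - 3)*F(-9, -1))*(-73) = ((0*8 - 3)*(-4 - 1*(-9)))*(-73) = ((0 - 3)*(-4 + 9))*(-73) = -3*5*(-73) = -15*(-73) = 1095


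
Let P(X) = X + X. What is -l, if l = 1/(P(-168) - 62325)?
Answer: 1/62661 ≈ 1.5959e-5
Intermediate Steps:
P(X) = 2*X
l = -1/62661 (l = 1/(2*(-168) - 62325) = 1/(-336 - 62325) = 1/(-62661) = -1/62661 ≈ -1.5959e-5)
-l = -1*(-1/62661) = 1/62661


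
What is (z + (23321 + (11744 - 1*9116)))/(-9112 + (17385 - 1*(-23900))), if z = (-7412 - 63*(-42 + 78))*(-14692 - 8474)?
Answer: 224272829/32173 ≈ 6970.8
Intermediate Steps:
z = 224246880 (z = (-7412 - 63*36)*(-23166) = (-7412 - 2268)*(-23166) = -9680*(-23166) = 224246880)
(z + (23321 + (11744 - 1*9116)))/(-9112 + (17385 - 1*(-23900))) = (224246880 + (23321 + (11744 - 1*9116)))/(-9112 + (17385 - 1*(-23900))) = (224246880 + (23321 + (11744 - 9116)))/(-9112 + (17385 + 23900)) = (224246880 + (23321 + 2628))/(-9112 + 41285) = (224246880 + 25949)/32173 = 224272829*(1/32173) = 224272829/32173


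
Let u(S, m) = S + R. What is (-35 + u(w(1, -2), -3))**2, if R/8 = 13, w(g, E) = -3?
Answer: 4356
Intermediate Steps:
R = 104 (R = 8*13 = 104)
u(S, m) = 104 + S (u(S, m) = S + 104 = 104 + S)
(-35 + u(w(1, -2), -3))**2 = (-35 + (104 - 3))**2 = (-35 + 101)**2 = 66**2 = 4356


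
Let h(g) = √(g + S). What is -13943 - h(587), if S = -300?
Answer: -13943 - √287 ≈ -13960.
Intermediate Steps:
h(g) = √(-300 + g) (h(g) = √(g - 300) = √(-300 + g))
-13943 - h(587) = -13943 - √(-300 + 587) = -13943 - √287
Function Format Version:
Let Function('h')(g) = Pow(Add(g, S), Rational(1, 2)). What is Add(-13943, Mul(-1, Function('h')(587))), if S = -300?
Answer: Add(-13943, Mul(-1, Pow(287, Rational(1, 2)))) ≈ -13960.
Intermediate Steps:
Function('h')(g) = Pow(Add(-300, g), Rational(1, 2)) (Function('h')(g) = Pow(Add(g, -300), Rational(1, 2)) = Pow(Add(-300, g), Rational(1, 2)))
Add(-13943, Mul(-1, Function('h')(587))) = Add(-13943, Mul(-1, Pow(Add(-300, 587), Rational(1, 2)))) = Add(-13943, Mul(-1, Pow(287, Rational(1, 2))))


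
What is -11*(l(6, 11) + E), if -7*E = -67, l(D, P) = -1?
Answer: -660/7 ≈ -94.286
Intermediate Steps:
E = 67/7 (E = -1/7*(-67) = 67/7 ≈ 9.5714)
-11*(l(6, 11) + E) = -11*(-1 + 67/7) = -11*60/7 = -660/7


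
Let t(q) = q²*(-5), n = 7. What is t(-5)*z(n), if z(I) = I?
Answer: -875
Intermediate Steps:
t(q) = -5*q²
t(-5)*z(n) = -5*(-5)²*7 = -5*25*7 = -125*7 = -875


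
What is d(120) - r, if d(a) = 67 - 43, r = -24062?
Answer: 24086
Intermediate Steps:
d(a) = 24
d(120) - r = 24 - 1*(-24062) = 24 + 24062 = 24086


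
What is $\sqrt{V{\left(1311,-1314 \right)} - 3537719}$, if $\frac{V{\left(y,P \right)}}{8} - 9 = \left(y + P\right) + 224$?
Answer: $i \sqrt{3535879} \approx 1880.4 i$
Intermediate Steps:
$V{\left(y,P \right)} = 1864 + 8 P + 8 y$ ($V{\left(y,P \right)} = 72 + 8 \left(\left(y + P\right) + 224\right) = 72 + 8 \left(\left(P + y\right) + 224\right) = 72 + 8 \left(224 + P + y\right) = 72 + \left(1792 + 8 P + 8 y\right) = 1864 + 8 P + 8 y$)
$\sqrt{V{\left(1311,-1314 \right)} - 3537719} = \sqrt{\left(1864 + 8 \left(-1314\right) + 8 \cdot 1311\right) - 3537719} = \sqrt{\left(1864 - 10512 + 10488\right) - 3537719} = \sqrt{1840 - 3537719} = \sqrt{-3535879} = i \sqrt{3535879}$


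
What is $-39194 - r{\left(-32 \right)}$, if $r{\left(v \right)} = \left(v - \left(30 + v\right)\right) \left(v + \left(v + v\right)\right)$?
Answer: $-42074$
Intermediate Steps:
$r{\left(v \right)} = - 90 v$ ($r{\left(v \right)} = - 30 \left(v + 2 v\right) = - 30 \cdot 3 v = - 90 v$)
$-39194 - r{\left(-32 \right)} = -39194 - \left(-90\right) \left(-32\right) = -39194 - 2880 = -42074$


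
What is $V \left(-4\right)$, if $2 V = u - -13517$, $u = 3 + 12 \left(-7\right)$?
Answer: $-26872$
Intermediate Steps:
$u = -81$ ($u = 3 - 84 = -81$)
$V = 6718$ ($V = \frac{-81 - -13517}{2} = \frac{-81 + 13517}{2} = \frac{1}{2} \cdot 13436 = 6718$)
$V \left(-4\right) = 6718 \left(-4\right) = -26872$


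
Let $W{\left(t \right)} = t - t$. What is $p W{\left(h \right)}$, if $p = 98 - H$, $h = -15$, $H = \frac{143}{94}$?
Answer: $0$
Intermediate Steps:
$H = \frac{143}{94}$ ($H = 143 \cdot \frac{1}{94} = \frac{143}{94} \approx 1.5213$)
$W{\left(t \right)} = 0$
$p = \frac{9069}{94}$ ($p = 98 - \frac{143}{94} = \frac{9069}{94} \approx 96.479$)
$p W{\left(h \right)} = \frac{9069}{94} \cdot 0 = 0$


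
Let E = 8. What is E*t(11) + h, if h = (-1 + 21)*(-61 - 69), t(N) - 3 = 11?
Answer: -2488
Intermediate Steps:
t(N) = 14 (t(N) = 3 + 11 = 14)
h = -2600 (h = 20*(-130) = -2600)
E*t(11) + h = 8*14 - 2600 = 112 - 2600 = -2488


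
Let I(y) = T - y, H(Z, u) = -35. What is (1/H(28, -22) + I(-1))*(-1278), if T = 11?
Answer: -535482/35 ≈ -15299.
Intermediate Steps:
I(y) = 11 - y
(1/H(28, -22) + I(-1))*(-1278) = (1/(-35) + (11 - 1*(-1)))*(-1278) = (-1/35 + (11 + 1))*(-1278) = (-1/35 + 12)*(-1278) = (419/35)*(-1278) = -535482/35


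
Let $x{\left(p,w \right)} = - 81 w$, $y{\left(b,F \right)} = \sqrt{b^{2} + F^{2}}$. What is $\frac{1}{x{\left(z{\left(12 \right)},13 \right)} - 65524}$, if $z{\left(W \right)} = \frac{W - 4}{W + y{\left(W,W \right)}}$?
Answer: $- \frac{1}{66577} \approx -1.502 \cdot 10^{-5}$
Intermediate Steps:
$y{\left(b,F \right)} = \sqrt{F^{2} + b^{2}}$
$z{\left(W \right)} = \frac{-4 + W}{W + \sqrt{2} \sqrt{W^{2}}}$ ($z{\left(W \right)} = \frac{W - 4}{W + \sqrt{W^{2} + W^{2}}} = \frac{-4 + W}{W + \sqrt{2 W^{2}}} = \frac{-4 + W}{W + \sqrt{2} \sqrt{W^{2}}}$)
$\frac{1}{x{\left(z{\left(12 \right)},13 \right)} - 65524} = \frac{1}{\left(-81\right) 13 - 65524} = \frac{1}{-1053 - 65524} = \frac{1}{-66577} = - \frac{1}{66577}$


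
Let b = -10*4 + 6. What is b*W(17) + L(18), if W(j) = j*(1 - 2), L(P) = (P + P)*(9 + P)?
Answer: 1550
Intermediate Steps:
b = -34 (b = -40 + 6 = -34)
L(P) = 2*P*(9 + P) (L(P) = (2*P)*(9 + P) = 2*P*(9 + P))
W(j) = -j (W(j) = j*(-1) = -j)
b*W(17) + L(18) = -(-34)*17 + 2*18*(9 + 18) = -34*(-17) + 2*18*27 = 578 + 972 = 1550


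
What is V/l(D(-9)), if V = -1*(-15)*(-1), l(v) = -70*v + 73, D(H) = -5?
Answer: -5/141 ≈ -0.035461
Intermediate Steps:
l(v) = 73 - 70*v
V = -15 (V = 15*(-1) = -15)
V/l(D(-9)) = -15/(73 - 70*(-5)) = -15/(73 + 350) = -15/423 = -15*1/423 = -5/141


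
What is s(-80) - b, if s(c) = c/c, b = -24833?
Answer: 24834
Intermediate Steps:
s(c) = 1
s(-80) - b = 1 - 1*(-24833) = 1 + 24833 = 24834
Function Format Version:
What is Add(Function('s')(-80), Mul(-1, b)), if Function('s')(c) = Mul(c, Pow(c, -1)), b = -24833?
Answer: 24834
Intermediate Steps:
Function('s')(c) = 1
Add(Function('s')(-80), Mul(-1, b)) = Add(1, Mul(-1, -24833)) = Add(1, 24833) = 24834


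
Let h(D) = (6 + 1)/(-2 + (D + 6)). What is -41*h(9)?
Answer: -287/13 ≈ -22.077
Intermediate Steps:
h(D) = 7/(4 + D) (h(D) = 7/(-2 + (6 + D)) = 7/(4 + D))
-41*h(9) = -287/(4 + 9) = -287/13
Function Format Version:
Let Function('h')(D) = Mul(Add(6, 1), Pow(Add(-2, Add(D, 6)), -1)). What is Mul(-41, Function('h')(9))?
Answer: Rational(-287, 13) ≈ -22.077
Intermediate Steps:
Function('h')(D) = Mul(7, Pow(Add(4, D), -1)) (Function('h')(D) = Mul(7, Pow(Add(-2, Add(6, D)), -1)) = Mul(7, Pow(Add(4, D), -1)))
Mul(-41, Function('h')(9)) = Mul(-41, Mul(7, Pow(Add(4, 9), -1))) = Mul(-41, Mul(7, Pow(13, -1))) = Mul(-41, Mul(7, Rational(1, 13))) = Mul(-41, Rational(7, 13)) = Rational(-287, 13)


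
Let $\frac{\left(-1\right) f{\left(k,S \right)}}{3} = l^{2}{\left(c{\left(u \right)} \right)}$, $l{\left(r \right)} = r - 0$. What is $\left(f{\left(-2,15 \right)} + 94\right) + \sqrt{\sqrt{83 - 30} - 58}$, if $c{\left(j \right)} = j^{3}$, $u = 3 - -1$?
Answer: $-12194 + i \sqrt{58 - \sqrt{53}} \approx -12194.0 + 7.1218 i$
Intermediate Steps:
$u = 4$ ($u = 3 + 1 = 4$)
$l{\left(r \right)} = r$ ($l{\left(r \right)} = r + 0 = r$)
$f{\left(k,S \right)} = -12288$ ($f{\left(k,S \right)} = - 3 \left(4^{3}\right)^{2} = - 3 \cdot 64^{2} = \left(-3\right) 4096 = -12288$)
$\left(f{\left(-2,15 \right)} + 94\right) + \sqrt{\sqrt{83 - 30} - 58} = \left(-12288 + 94\right) + \sqrt{\sqrt{83 - 30} - 58} = -12194 + \sqrt{\sqrt{53} - 58} = -12194 + \sqrt{-58 + \sqrt{53}}$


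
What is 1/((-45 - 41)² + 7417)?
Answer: 1/14813 ≈ 6.7508e-5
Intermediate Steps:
1/((-45 - 41)² + 7417) = 1/((-86)² + 7417) = 1/(7396 + 7417) = 1/14813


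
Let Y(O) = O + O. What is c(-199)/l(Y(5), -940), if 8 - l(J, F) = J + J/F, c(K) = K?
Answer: 18706/187 ≈ 100.03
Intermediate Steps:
Y(O) = 2*O
l(J, F) = 8 - J - J/F (l(J, F) = 8 - (J + J/F) = 8 + (-J - J/F) = 8 - J - J/F)
c(-199)/l(Y(5), -940) = -199/(8 - 2*5 - 1*2*5/(-940)) = -199/(8 - 1*10 - 1*10*(-1/940)) = -199/(8 - 10 + 1/94) = -199/(-187/94) = -199*(-94/187) = 18706/187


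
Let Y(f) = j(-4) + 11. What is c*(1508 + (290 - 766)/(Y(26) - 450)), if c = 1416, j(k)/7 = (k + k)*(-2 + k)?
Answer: 220612800/103 ≈ 2.1419e+6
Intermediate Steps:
j(k) = 14*k*(-2 + k) (j(k) = 7*((k + k)*(-2 + k)) = 7*((2*k)*(-2 + k)) = 7*(2*k*(-2 + k)) = 14*k*(-2 + k))
Y(f) = 347 (Y(f) = 14*(-4)*(-2 - 4) + 11 = 14*(-4)*(-6) + 11 = 336 + 11 = 347)
c*(1508 + (290 - 766)/(Y(26) - 450)) = 1416*(1508 + (290 - 766)/(347 - 450)) = 1416*(1508 - 476/(-103)) = 1416*(1508 - 476*(-1/103)) = 1416*(1508 + 476/103) = 1416*(155800/103) = 220612800/103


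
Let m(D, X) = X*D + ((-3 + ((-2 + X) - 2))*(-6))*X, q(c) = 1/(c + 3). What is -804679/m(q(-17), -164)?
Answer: 5632753/1177766 ≈ 4.7826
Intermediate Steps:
q(c) = 1/(3 + c)
m(D, X) = D*X + X*(42 - 6*X) (m(D, X) = D*X + ((-3 + (-4 + X))*(-6))*X = D*X + ((-7 + X)*(-6))*X = D*X + (42 - 6*X)*X = D*X + X*(42 - 6*X))
-804679/m(q(-17), -164) = -804679*(-1/(164*(42 + 1/(3 - 17) - 6*(-164)))) = -804679*(-1/(164*(42 + 1/(-14) + 984))) = -804679*(-1/(164*(42 - 1/14 + 984))) = -804679/((-164*14363/14)) = -804679/(-1177766/7) = -804679*(-7/1177766) = 5632753/1177766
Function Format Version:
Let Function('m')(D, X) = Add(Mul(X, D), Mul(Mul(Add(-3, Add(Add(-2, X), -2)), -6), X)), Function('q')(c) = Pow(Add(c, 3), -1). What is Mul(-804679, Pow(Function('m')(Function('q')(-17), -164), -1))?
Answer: Rational(5632753, 1177766) ≈ 4.7826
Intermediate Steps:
Function('q')(c) = Pow(Add(3, c), -1)
Function('m')(D, X) = Add(Mul(D, X), Mul(X, Add(42, Mul(-6, X)))) (Function('m')(D, X) = Add(Mul(D, X), Mul(Mul(Add(-3, Add(-4, X)), -6), X)) = Add(Mul(D, X), Mul(Mul(Add(-7, X), -6), X)) = Add(Mul(D, X), Mul(Add(42, Mul(-6, X)), X)) = Add(Mul(D, X), Mul(X, Add(42, Mul(-6, X)))))
Mul(-804679, Pow(Function('m')(Function('q')(-17), -164), -1)) = Mul(-804679, Pow(Mul(-164, Add(42, Pow(Add(3, -17), -1), Mul(-6, -164))), -1)) = Mul(-804679, Pow(Mul(-164, Add(42, Pow(-14, -1), 984)), -1)) = Mul(-804679, Pow(Mul(-164, Add(42, Rational(-1, 14), 984)), -1)) = Mul(-804679, Pow(Mul(-164, Rational(14363, 14)), -1)) = Mul(-804679, Pow(Rational(-1177766, 7), -1)) = Mul(-804679, Rational(-7, 1177766)) = Rational(5632753, 1177766)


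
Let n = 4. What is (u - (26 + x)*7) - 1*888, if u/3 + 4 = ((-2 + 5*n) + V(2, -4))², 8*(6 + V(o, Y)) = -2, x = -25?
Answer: -7885/16 ≈ -492.81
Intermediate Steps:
V(o, Y) = -25/4 (V(o, Y) = -6 + (⅛)*(-2) = -6 - ¼ = -25/4)
u = 6435/16 (u = -12 + 3*((-2 + 5*4) - 25/4)² = -12 + 3*((-2 + 20) - 25/4)² = -12 + 3*(18 - 25/4)² = -12 + 3*(47/4)² = -12 + 3*(2209/16) = -12 + 6627/16 = 6435/16 ≈ 402.19)
(u - (26 + x)*7) - 1*888 = (6435/16 - (26 - 25)*7) - 1*888 = (6435/16 - 7) - 888 = 6323/16 - 888 = -7885/16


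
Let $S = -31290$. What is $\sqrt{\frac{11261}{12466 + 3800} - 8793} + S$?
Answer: $-31290 + \frac{i \sqrt{2326293002082}}{16266} \approx -31290.0 + 93.767 i$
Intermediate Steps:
$\sqrt{\frac{11261}{12466 + 3800} - 8793} + S = \sqrt{\frac{11261}{12466 + 3800} - 8793} - 31290 = \sqrt{\frac{11261}{16266} - 8793} - 31290 = \sqrt{- \frac{143015677}{16266}} - 31290 = \frac{i \sqrt{2326293002082}}{16266} - 31290 = -31290 + \frac{i \sqrt{2326293002082}}{16266}$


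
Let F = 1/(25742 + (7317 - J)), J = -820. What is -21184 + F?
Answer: -717692735/33879 ≈ -21184.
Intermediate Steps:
F = 1/33879 (F = 1/(25742 + (7317 - 1*(-820))) = 1/(25742 + (7317 + 820)) = 1/(25742 + 8137) = 1/33879 ≈ 2.9517e-5)
-21184 + F = -21184 + 1/33879 = -717692735/33879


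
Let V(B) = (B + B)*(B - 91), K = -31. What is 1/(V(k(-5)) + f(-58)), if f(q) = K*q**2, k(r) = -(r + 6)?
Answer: -1/104100 ≈ -9.6061e-6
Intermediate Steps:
k(r) = -6 - r (k(r) = -(6 + r) = -6 - r)
f(q) = -31*q**2
V(B) = 2*B*(-91 + B) (V(B) = (2*B)*(-91 + B) = 2*B*(-91 + B))
1/(V(k(-5)) + f(-58)) = 1/(2*(-6 - 1*(-5))*(-91 + (-6 - 1*(-5))) - 31*(-58)**2) = 1/(2*(-6 + 5)*(-91 + (-6 + 5)) - 31*3364) = 1/(2*(-1)*(-91 - 1) - 104284) = 1/(2*(-1)*(-92) - 104284) = 1/(184 - 104284) = 1/(-104100) = -1/104100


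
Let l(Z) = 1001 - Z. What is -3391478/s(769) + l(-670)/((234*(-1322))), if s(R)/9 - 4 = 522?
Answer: -58286380381/81358524 ≈ -716.41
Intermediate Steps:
s(R) = 4734 (s(R) = 36 + 9*522 = 36 + 4698 = 4734)
-3391478/s(769) + l(-670)/((234*(-1322))) = -3391478/4734 + (1001 - 1*(-670))/((234*(-1322))) = -3391478*1/4734 + (1001 + 670)/(-309348) = -1695739/2367 + 1671*(-1/309348) = -1695739/2367 - 557/103116 = -58286380381/81358524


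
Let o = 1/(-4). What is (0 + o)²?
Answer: 1/16 ≈ 0.062500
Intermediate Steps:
o = -¼ ≈ -0.25000
(0 + o)² = (0 - ¼)² = (-¼)² = 1/16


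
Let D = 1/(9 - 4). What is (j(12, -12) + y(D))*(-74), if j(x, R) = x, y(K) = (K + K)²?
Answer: -22496/25 ≈ -899.84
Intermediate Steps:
D = ⅕ (D = 1/5 = ⅕ ≈ 0.20000)
y(K) = 4*K² (y(K) = (2*K)² = 4*K²)
(j(12, -12) + y(D))*(-74) = (12 + 4*(⅕)²)*(-74) = (12 + 4*(1/25))*(-74) = (12 + 4/25)*(-74) = (304/25)*(-74) = -22496/25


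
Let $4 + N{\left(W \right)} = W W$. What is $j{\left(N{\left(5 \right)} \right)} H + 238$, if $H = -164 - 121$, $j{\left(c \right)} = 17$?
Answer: $-4607$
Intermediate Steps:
$N{\left(W \right)} = -4 + W^{2}$ ($N{\left(W \right)} = -4 + W W = -4 + W^{2}$)
$H = -285$ ($H = -164 - 121 = -285$)
$j{\left(N{\left(5 \right)} \right)} H + 238 = 17 \left(-285\right) + 238 = -4845 + 238 = -4607$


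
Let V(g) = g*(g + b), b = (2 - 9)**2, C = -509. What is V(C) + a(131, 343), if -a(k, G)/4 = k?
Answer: 233616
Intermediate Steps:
a(k, G) = -4*k
b = 49 (b = (-7)**2 = 49)
V(g) = g*(49 + g) (V(g) = g*(g + 49) = g*(49 + g))
V(C) + a(131, 343) = -509*(49 - 509) - 4*131 = -509*(-460) - 524 = 234140 - 524 = 233616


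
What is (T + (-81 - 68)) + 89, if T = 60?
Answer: 0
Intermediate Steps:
(T + (-81 - 68)) + 89 = (60 + (-81 - 68)) + 89 = (60 - 149) + 89 = -89 + 89 = 0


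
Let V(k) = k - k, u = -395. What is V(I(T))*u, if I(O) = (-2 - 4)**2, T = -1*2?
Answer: 0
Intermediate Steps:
T = -2
I(O) = 36 (I(O) = (-6)**2 = 36)
V(k) = 0
V(I(T))*u = 0*(-395) = 0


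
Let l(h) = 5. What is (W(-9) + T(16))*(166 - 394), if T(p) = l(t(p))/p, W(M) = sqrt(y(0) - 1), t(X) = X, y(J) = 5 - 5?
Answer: -285/4 - 228*I ≈ -71.25 - 228.0*I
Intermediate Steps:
y(J) = 0
W(M) = I (W(M) = sqrt(0 - 1) = sqrt(-1) = I)
T(p) = 5/p
(W(-9) + T(16))*(166 - 394) = (I + 5/16)*(166 - 394) = (I + 5*(1/16))*(-228) = (I + 5/16)*(-228) = (5/16 + I)*(-228) = -285/4 - 228*I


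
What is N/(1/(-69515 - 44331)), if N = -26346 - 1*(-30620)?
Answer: -486577804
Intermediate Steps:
N = 4274 (N = -26346 + 30620 = 4274)
N/(1/(-69515 - 44331)) = 4274/(1/(-69515 - 44331)) = 4274/(1/(-113846)) = 4274/(-1/113846) = 4274*(-113846) = -486577804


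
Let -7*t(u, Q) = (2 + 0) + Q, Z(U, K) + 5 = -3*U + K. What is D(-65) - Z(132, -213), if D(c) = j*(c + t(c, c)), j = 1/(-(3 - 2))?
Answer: 670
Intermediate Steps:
Z(U, K) = -5 + K - 3*U (Z(U, K) = -5 + (-3*U + K) = -5 + (K - 3*U) = -5 + K - 3*U)
j = -1 (j = 1/(-1*1) = 1/(-1) = -1)
t(u, Q) = -2/7 - Q/7 (t(u, Q) = -((2 + 0) + Q)/7 = -(2 + Q)/7 = -2/7 - Q/7)
D(c) = 2/7 - 6*c/7 (D(c) = -(c + (-2/7 - c/7)) = -(-2/7 + 6*c/7) = 2/7 - 6*c/7)
D(-65) - Z(132, -213) = (2/7 - 6/7*(-65)) - (-5 - 213 - 3*132) = (2/7 + 390/7) - (-5 - 213 - 396) = 56 - 1*(-614) = 56 + 614 = 670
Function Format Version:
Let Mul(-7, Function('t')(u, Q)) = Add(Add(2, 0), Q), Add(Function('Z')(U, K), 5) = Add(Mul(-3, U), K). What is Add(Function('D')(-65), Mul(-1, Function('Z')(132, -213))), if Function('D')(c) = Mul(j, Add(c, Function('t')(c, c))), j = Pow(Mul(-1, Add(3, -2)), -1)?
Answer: 670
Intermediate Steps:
Function('Z')(U, K) = Add(-5, K, Mul(-3, U)) (Function('Z')(U, K) = Add(-5, Add(Mul(-3, U), K)) = Add(-5, Add(K, Mul(-3, U))) = Add(-5, K, Mul(-3, U)))
j = -1 (j = Pow(Mul(-1, 1), -1) = Pow(-1, -1) = -1)
Function('t')(u, Q) = Add(Rational(-2, 7), Mul(Rational(-1, 7), Q)) (Function('t')(u, Q) = Mul(Rational(-1, 7), Add(Add(2, 0), Q)) = Mul(Rational(-1, 7), Add(2, Q)) = Add(Rational(-2, 7), Mul(Rational(-1, 7), Q)))
Function('D')(c) = Add(Rational(2, 7), Mul(Rational(-6, 7), c)) (Function('D')(c) = Mul(-1, Add(c, Add(Rational(-2, 7), Mul(Rational(-1, 7), c)))) = Mul(-1, Add(Rational(-2, 7), Mul(Rational(6, 7), c))) = Add(Rational(2, 7), Mul(Rational(-6, 7), c)))
Add(Function('D')(-65), Mul(-1, Function('Z')(132, -213))) = Add(Add(Rational(2, 7), Mul(Rational(-6, 7), -65)), Mul(-1, Add(-5, -213, Mul(-3, 132)))) = Add(Add(Rational(2, 7), Rational(390, 7)), Mul(-1, Add(-5, -213, -396))) = Add(56, Mul(-1, -614)) = Add(56, 614) = 670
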